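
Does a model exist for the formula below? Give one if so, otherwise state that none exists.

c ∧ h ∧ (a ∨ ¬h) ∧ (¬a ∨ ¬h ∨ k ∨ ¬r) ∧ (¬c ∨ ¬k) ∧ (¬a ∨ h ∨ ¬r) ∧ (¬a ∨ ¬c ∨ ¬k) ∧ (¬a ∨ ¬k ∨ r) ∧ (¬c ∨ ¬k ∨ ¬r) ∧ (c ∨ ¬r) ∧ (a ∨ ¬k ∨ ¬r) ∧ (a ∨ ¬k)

Unit clause (c) forces c = True.
Unit clause (h) forces h = True.
In (a ∨ ¬h) only a is left, so a = True.
In (¬c ∨ ¬k) only ¬k is left, so k = False.
In (¬a ∨ ¬h ∨ k ∨ ¬r) only ¬r is left, so r = False.
All clauses satisfied.

r = False, c = True, a = True, k = False, h = True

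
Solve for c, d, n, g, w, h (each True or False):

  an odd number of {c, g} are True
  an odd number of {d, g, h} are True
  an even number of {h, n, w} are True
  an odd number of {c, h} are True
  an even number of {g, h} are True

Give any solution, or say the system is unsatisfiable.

c = False; d = True; n = False; g = True; w = True; h = True

{c, g}: 1 true → odd ✓
{d, g, h}: 3 true → odd ✓
{h, n, w}: 2 true → even ✓
{c, h}: 1 true → odd ✓
{g, h}: 2 true → even ✓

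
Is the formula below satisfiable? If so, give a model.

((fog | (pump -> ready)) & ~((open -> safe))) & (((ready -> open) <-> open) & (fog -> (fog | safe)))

pump = False, open = True, safe = False, fog = True, ready = True

  (fog | (pump -> ready)) & ~((open -> safe)) = True
    fog | (pump -> ready) = True
      pump -> ready = True
    ~((open -> safe)) = True
      open -> safe = False
  ((ready -> open) <-> open) & (fog -> (fog | safe)) = True
    (ready -> open) <-> open = True
      ready -> open = True
    fog -> (fog | safe) = True
      fog | safe = True
Both conjuncts True, so the formula holds.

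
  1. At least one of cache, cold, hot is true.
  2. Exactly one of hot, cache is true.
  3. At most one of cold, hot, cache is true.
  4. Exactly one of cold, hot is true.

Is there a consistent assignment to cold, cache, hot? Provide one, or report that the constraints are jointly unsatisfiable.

cold: False; cache: False; hot: True

  (1) {cache, cold, hot}: 1 true — at least one ✓
  (2) {hot, cache}: 1 true — exactly one ✓
  (3) {cold, hot, cache}: 1 true — at most one ✓
  (4) {cold, hot}: 1 true — exactly one ✓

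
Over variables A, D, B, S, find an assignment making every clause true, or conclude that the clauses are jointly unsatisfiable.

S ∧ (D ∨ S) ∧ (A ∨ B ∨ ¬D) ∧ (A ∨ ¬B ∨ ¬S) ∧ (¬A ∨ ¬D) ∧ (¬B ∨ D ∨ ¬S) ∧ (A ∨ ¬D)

Unit clause (S) forces S = True.
Set A = True.
  then (¬A ∨ ¬D) forces D = False.
  then (¬B ∨ D ∨ ¬S) forces B = False.
Check each clause:
  (S): S holds.
  (D ∨ S): S holds.
  (A ∨ B ∨ ¬D): A holds.
  (A ∨ ¬B ∨ ¬S): A holds.
  (¬A ∨ ¬D): ¬D holds.
  (¬B ∨ D ∨ ¬S): ¬B holds.
  (A ∨ ¬D): A holds.
All clauses satisfied.

A: True, D: False, B: False, S: True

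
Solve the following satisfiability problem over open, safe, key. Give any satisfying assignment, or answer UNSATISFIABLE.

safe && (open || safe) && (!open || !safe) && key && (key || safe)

open=F, safe=T, key=T

Unit clause (safe) forces safe = True.
In (!open || !safe) only !open is left, so open = False.
Unit clause (key) forces key = True.
All clauses satisfied.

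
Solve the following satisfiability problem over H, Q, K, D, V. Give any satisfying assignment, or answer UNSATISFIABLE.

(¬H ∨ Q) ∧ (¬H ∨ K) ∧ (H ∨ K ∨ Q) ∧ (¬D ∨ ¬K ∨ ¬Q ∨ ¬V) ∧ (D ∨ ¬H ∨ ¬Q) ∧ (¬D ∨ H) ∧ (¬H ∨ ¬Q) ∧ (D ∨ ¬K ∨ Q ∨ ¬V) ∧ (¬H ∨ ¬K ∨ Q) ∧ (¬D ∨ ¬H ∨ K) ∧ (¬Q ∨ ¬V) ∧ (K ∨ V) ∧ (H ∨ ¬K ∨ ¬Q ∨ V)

Try H = True:
  (¬H ∨ Q) forces Q = True.
  clause (¬H ∨ ¬Q) is falsified — backtrack.
So H = False.
  then (¬D ∨ H) forces D = False.
Try Q = True:
  (¬Q ∨ ¬V) forces V = False.
  (K ∨ V) forces K = True.
  clause (H ∨ ¬K ∨ ¬Q ∨ V) is falsified — backtrack.
So Q = False.
  then (H ∨ K ∨ Q) forces K = True.
  then (D ∨ ¬K ∨ Q ∨ ¬V) forces V = False.
All clauses satisfied.

H = False, Q = False, K = True, D = False, V = False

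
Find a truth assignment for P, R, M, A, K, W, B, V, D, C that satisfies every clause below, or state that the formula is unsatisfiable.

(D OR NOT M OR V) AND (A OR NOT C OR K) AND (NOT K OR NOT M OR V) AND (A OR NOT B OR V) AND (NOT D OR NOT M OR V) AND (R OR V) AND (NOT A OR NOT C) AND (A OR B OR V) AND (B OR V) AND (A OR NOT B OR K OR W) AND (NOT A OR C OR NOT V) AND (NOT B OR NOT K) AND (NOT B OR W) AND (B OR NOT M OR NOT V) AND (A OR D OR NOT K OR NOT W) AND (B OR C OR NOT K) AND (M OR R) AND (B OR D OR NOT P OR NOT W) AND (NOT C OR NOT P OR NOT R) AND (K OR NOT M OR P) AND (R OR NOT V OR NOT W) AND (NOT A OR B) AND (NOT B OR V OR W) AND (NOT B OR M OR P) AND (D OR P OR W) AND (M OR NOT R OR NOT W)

Set P = False.
Try R = False:
  (R OR V) forces V = True.
  (M OR R) forces M = True.
  (B OR NOT M OR NOT V) forces B = True.
  (NOT B OR NOT K) forces K = False.
  clause (K OR NOT M OR P) is falsified — backtrack.
So R = True.
Set M = False.
  then (NOT B OR M OR P) forces B = False.
  then (M OR NOT R OR NOT W) forces W = False.
  then (B OR V) forces V = True.
  then (NOT A OR B) forces A = False.
  then (D OR P OR W) forces D = True.
Set K = True.
  then (B OR C OR NOT K) forces C = True.
All clauses satisfied.

P=F, R=T, M=F, A=F, K=T, W=F, B=F, V=T, D=T, C=T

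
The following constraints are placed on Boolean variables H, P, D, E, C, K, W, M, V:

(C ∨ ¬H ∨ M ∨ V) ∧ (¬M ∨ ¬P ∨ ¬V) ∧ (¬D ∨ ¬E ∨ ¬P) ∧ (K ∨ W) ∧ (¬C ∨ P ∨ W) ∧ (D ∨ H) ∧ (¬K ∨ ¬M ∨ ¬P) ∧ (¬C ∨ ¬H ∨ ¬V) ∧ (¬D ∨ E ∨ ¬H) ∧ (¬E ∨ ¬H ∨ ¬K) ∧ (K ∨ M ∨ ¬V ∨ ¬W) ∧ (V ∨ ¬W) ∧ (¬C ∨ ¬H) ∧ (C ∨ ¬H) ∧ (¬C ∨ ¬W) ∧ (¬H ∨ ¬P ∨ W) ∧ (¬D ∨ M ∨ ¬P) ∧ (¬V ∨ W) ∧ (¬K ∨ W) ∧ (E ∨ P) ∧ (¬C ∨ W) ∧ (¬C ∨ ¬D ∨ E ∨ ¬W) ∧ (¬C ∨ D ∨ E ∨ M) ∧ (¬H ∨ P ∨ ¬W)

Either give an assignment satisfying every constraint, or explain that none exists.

Try H = True:
  (¬C ∨ ¬H) forces C = False.
  clause (C ∨ ¬H) is falsified — backtrack.
So H = False.
  then (D ∨ H) forces D = True.
Set P = False.
  then (E ∨ P) forces E = True.
Set C = False.
Set K = True.
  then (¬K ∨ W) forces W = True.
  then (V ∨ ¬W) forces V = True.
Set M = True.
All clauses satisfied.

H=F, P=F, D=T, E=T, C=F, K=T, W=T, M=T, V=T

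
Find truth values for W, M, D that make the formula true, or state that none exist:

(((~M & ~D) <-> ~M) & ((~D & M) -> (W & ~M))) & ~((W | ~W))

The conjunct ~((W | ~W)) is unsatisfiable on its own:
  W=F: evaluates to False.
  W=T: evaluates to False.
So the whole conjunction is unsatisfiable.

Unsatisfiable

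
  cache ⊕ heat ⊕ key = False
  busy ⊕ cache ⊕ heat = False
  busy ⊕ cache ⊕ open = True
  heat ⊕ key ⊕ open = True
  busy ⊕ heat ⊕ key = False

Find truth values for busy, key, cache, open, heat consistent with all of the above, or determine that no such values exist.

busy = False; key = False; cache = False; open = True; heat = False

cache ⊕ heat ⊕ key = F ⊕ F ⊕ F = False ✓
busy ⊕ cache ⊕ heat = F ⊕ F ⊕ F = False ✓
busy ⊕ cache ⊕ open = F ⊕ F ⊕ T = True ✓
heat ⊕ key ⊕ open = F ⊕ F ⊕ T = True ✓
busy ⊕ heat ⊕ key = F ⊕ F ⊕ F = False ✓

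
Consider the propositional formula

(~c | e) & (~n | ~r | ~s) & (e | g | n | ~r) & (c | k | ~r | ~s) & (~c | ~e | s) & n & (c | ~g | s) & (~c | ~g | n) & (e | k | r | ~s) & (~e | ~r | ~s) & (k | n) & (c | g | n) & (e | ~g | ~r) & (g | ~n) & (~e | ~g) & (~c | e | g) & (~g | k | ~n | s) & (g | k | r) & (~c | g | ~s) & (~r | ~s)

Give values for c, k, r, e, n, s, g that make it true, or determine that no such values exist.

c = False; k = True; r = False; e = False; n = True; s = True; g = True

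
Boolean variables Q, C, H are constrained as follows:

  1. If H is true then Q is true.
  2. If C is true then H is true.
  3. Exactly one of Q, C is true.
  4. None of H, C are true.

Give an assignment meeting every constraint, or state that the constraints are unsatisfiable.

Q = True, C = False, H = False

  (1) H=F ⇒ Q: vacuous ✓
  (2) C=F ⇒ H: vacuous ✓
  (3) {Q, C}: 1 true — exactly one ✓
  (4) {H, C}: 0 true — none ✓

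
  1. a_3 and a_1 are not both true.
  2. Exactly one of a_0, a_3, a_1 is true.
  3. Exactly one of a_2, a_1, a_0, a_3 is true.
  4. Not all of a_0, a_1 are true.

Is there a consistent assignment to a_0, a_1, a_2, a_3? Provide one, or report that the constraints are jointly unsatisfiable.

a_0=F; a_1=F; a_2=F; a_3=T

  (1) a_3=T, a_1=F — not both ✓
  (2) {a_0, a_3, a_1}: 1 true — exactly one ✓
  (3) {a_2, a_1, a_0, a_3}: 1 true — exactly one ✓
  (4) {a_0, a_1}: 0/2 true — not all ✓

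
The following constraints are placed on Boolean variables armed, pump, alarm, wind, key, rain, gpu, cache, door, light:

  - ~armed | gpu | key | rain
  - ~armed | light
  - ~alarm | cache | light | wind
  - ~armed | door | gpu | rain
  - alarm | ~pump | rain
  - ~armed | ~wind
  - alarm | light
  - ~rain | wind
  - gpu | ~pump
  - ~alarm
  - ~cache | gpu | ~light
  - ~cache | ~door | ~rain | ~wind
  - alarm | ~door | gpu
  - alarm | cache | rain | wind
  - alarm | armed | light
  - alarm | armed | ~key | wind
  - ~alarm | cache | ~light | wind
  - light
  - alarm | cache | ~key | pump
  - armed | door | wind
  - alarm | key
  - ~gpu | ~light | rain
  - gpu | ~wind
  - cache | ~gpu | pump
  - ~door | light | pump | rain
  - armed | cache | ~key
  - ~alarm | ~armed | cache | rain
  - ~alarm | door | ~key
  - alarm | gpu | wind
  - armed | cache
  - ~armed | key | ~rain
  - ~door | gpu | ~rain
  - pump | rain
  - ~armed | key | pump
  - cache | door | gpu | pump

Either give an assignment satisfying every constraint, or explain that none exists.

armed = False, pump = False, alarm = False, wind = True, key = True, rain = True, gpu = True, cache = True, door = False, light = True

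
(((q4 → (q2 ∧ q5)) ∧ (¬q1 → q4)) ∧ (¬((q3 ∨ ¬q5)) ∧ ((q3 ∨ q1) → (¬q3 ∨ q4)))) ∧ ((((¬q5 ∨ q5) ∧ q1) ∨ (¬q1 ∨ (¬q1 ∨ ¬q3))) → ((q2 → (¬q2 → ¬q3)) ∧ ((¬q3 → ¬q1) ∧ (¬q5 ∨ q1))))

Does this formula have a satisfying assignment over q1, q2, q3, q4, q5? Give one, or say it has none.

Unsatisfiable — no assignment works.

Case q3 = True: the conjunct ¬((q3 ∨ ¬q5)) becomes ¬((True ∨ ¬q5)) = False.
Case q3 = False: the formula simplifies to (((q4 → (q2 ∧ q5)) ∧ (¬q1 → q4)) ∧ ¬(¬q5)) ∧ (¬q1 ∧ (¬q5 ∨ q1)).
  q5 = True: simplifies to ((q4 → q2) ∧ (¬q1 → q4)) ∧ (¬q1 ∧ q1).
    q1 = True: the conjunct ¬q1 is False.
    q1 = False: the conjunct q1 is False.
  q5 = False: the conjunct ¬(¬q5) becomes ¬(¬False) = False.
Both cases fail — unsatisfiable.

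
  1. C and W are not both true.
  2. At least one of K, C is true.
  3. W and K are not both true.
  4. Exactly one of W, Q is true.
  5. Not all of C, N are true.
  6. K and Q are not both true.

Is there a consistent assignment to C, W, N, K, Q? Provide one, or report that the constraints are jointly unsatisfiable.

C = True; W = False; N = False; K = False; Q = True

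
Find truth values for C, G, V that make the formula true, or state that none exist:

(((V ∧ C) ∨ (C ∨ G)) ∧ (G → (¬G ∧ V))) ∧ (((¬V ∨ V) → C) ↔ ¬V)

C = True; G = False; V = False

  ((V ∧ C) ∨ (C ∨ G)) ∧ (G → (¬G ∧ V)) = True
    (V ∧ C) ∨ (C ∨ G) = True
      V ∧ C = False
      C ∨ G = True
    G → (¬G ∧ V) = True
      ¬G ∧ V = False
        ¬G = True
  ((¬V ∨ V) → C) ↔ ¬V = True
    (¬V ∨ V) → C = True
      ¬V ∨ V = True
        ¬V = True
    ¬V = True
Both conjuncts True, so the formula holds.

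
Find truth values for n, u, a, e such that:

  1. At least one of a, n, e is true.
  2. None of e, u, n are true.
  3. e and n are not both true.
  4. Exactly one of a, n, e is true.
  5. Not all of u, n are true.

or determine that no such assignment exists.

n=F, u=F, a=T, e=F

  (1) {a, n, e}: 1 true — at least one ✓
  (2) {e, u, n}: 0 true — none ✓
  (3) e=F, n=F — not both ✓
  (4) {a, n, e}: 1 true — exactly one ✓
  (5) {u, n}: 0/2 true — not all ✓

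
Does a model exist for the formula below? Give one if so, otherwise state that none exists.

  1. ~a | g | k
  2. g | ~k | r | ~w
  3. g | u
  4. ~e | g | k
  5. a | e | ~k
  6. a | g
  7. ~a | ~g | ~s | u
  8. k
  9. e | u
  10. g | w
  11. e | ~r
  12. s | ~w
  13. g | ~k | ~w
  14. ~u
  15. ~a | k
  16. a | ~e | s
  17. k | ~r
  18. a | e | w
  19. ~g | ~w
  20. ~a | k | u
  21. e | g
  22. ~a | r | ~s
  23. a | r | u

Unit clause (k) forces k = True.
Unit clause (~u) forces u = False.
In (g | u) only g is left, so g = True.
In (e | u) only e is left, so e = True.
In (~g | ~w) only ~w is left, so w = False.
Set a = False.
  then (a | ~e | s) forces s = True.
  then (a | r | u) forces r = True.
All clauses satisfied.

e: True; w: False; a: False; r: True; s: True; k: True; g: True; u: False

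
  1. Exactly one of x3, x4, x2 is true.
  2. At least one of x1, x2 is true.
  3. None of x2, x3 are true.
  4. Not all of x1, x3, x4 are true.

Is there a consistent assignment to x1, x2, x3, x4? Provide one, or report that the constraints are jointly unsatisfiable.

x1 = True; x2 = False; x3 = False; x4 = True

  (1) {x3, x4, x2}: 1 true — exactly one ✓
  (2) {x1, x2}: 1 true — at least one ✓
  (3) {x2, x3}: 0 true — none ✓
  (4) {x1, x3, x4}: 2/3 true — not all ✓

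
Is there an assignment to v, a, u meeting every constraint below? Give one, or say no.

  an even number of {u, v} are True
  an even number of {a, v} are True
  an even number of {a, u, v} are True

v: False, a: False, u: False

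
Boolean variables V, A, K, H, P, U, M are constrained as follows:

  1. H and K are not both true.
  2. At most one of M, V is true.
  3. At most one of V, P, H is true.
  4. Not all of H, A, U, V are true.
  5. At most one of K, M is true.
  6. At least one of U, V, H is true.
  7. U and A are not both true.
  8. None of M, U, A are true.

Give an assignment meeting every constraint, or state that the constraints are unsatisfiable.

V = True, A = False, K = True, H = False, P = False, U = False, M = False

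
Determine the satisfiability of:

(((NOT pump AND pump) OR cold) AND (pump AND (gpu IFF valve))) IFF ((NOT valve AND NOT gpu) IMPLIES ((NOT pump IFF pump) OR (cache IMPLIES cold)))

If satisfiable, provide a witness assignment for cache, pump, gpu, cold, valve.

cache: False, pump: True, gpu: False, cold: True, valve: False

  (((NOT pump AND pump) OR cold) AND (pump AND (gpu IFF valve))) IFF ((NOT valve AND NOT gpu) IMPLIES ((NOT pump IFF pump) OR (cache IMPLIES cold))) = True
    ((NOT pump AND pump) OR cold) AND (pump AND (gpu IFF valve)) = True
      (NOT pump AND pump) OR cold = True
        NOT pump AND pump = False
          NOT pump = False
      pump AND (gpu IFF valve) = True
        gpu IFF valve = True
    (NOT valve AND NOT gpu) IMPLIES ((NOT pump IFF pump) OR (cache IMPLIES cold)) = True
      NOT valve AND NOT gpu = True
        NOT valve = True
        NOT gpu = True
      (NOT pump IFF pump) OR (cache IMPLIES cold) = True
        NOT pump IFF pump = False
          NOT pump = False
        cache IMPLIES cold = True
The formula evaluates to True.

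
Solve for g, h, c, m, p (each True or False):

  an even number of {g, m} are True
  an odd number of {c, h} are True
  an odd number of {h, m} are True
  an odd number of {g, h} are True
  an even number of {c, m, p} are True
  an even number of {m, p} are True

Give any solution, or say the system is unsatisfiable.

g: False, h: True, c: False, m: False, p: False

{g, m}: 0 true → even ✓
{c, h}: 1 true → odd ✓
{h, m}: 1 true → odd ✓
{g, h}: 1 true → odd ✓
{c, m, p}: 0 true → even ✓
{m, p}: 0 true → even ✓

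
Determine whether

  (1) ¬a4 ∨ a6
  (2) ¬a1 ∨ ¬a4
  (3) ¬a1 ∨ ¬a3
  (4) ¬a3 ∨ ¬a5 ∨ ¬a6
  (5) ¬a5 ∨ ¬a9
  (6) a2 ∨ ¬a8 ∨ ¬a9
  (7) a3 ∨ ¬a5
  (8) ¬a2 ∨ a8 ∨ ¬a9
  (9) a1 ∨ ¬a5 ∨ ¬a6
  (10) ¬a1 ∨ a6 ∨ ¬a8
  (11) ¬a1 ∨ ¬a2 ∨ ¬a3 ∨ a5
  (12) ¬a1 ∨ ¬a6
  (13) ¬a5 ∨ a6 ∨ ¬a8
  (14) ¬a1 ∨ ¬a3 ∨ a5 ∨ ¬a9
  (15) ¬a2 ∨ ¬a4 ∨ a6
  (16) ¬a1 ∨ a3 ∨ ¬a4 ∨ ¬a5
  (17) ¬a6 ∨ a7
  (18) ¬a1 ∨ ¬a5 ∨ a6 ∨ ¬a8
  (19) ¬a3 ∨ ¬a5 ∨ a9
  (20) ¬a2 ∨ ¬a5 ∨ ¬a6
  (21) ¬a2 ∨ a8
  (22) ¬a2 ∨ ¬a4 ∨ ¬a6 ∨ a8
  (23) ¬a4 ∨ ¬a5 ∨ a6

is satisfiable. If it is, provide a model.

a1 = False, a2 = False, a3 = False, a4 = False, a5 = False, a6 = False, a7 = True, a8 = True, a9 = False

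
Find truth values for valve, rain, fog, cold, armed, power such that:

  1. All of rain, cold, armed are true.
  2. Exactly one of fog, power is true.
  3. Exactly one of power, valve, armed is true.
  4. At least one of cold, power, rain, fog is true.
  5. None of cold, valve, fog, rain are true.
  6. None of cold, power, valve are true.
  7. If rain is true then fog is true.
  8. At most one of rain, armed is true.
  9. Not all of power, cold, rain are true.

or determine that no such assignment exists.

The formula is unsatisfiable.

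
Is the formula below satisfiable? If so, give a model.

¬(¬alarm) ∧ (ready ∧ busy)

busy=T, alarm=T, ready=T

  ¬(¬alarm) = True
    ¬alarm = False
  ready ∧ busy = True
Both conjuncts True, so the formula holds.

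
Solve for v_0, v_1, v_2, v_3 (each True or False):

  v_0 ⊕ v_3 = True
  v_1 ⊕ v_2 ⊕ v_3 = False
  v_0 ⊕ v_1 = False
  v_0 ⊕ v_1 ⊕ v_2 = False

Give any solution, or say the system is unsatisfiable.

Adding constraints 1, 2, 4 mod 2: every variable appears an even number of times on the left, so the left side is 0.
But the right sides sum to 1 (mod 2). 0 ≠ 1 — the system is inconsistent.

UNSATISFIABLE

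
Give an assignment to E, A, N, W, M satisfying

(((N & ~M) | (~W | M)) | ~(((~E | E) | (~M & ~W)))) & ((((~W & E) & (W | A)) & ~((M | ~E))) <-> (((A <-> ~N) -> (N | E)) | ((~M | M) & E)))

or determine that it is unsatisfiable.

E=F; A=T; N=F; W=T; M=T

  ((N & ~M) | (~W | M)) | ~(((~E | E) | (~M & ~W))) = True
    (N & ~M) | (~W | M) = True
      N & ~M = False
        ~M = False
      ~W | M = True
        ~W = False
    ~(((~E | E) | (~M & ~W))) = False
      (~E | E) | (~M & ~W) = True
        ~E | E = True
          ~E = True
        ~M & ~W = False
          ~M = False
          ~W = False
  (((~W & E) & (W | A)) & ~((M | ~E))) <-> (((A <-> ~N) -> (N | E)) | ((~M | M) & E)) = True
    ((~W & E) & (W | A)) & ~((M | ~E)) = False
      (~W & E) & (W | A) = False
        ~W & E = False
          ~W = False
        W | A = True
      ~((M | ~E)) = False
        M | ~E = True
          ~E = True
    ((A <-> ~N) -> (N | E)) | ((~M | M) & E) = False
      (A <-> ~N) -> (N | E) = False
        A <-> ~N = True
          ~N = True
        N | E = False
      (~M | M) & E = False
        ~M | M = True
          ~M = False
Both conjuncts True, so the formula holds.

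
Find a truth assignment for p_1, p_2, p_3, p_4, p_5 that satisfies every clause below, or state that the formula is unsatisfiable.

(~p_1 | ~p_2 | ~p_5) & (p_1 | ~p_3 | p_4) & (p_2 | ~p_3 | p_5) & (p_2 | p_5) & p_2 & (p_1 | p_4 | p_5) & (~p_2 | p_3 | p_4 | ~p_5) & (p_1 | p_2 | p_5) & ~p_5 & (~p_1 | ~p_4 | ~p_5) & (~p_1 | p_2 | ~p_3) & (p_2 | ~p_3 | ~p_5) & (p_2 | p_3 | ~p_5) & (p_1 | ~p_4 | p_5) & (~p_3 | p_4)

p_1=T; p_2=T; p_3=F; p_4=T; p_5=F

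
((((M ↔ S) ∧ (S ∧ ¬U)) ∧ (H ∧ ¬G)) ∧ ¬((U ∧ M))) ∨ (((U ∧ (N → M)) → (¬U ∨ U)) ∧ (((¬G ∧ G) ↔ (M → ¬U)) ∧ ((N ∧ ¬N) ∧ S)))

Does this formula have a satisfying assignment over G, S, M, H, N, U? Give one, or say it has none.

G = False, S = True, M = True, H = True, N = True, U = False

  ((((M ↔ S) ∧ (S ∧ ¬U)) ∧ (H ∧ ¬G)) ∧ ¬((U ∧ M))) ∨ (((U ∧ (N → M)) → (¬U ∨ U)) ∧ (((¬G ∧ G) ↔ (M → ¬U)) ∧ ((N ∧ ¬N) ∧ S))) = True
    (((M ↔ S) ∧ (S ∧ ¬U)) ∧ (H ∧ ¬G)) ∧ ¬((U ∧ M)) = True
      ((M ↔ S) ∧ (S ∧ ¬U)) ∧ (H ∧ ¬G) = True
        (M ↔ S) ∧ (S ∧ ¬U) = True
          M ↔ S = True
          S ∧ ¬U = True
            ¬U = True
        H ∧ ¬G = True
          ¬G = True
      ¬((U ∧ M)) = True
        U ∧ M = False
    ((U ∧ (N → M)) → (¬U ∨ U)) ∧ (((¬G ∧ G) ↔ (M → ¬U)) ∧ ((N ∧ ¬N) ∧ S)) = False
      (U ∧ (N → M)) → (¬U ∨ U) = True
        U ∧ (N → M) = False
          N → M = True
        ¬U ∨ U = True
          ¬U = True
      ((¬G ∧ G) ↔ (M → ¬U)) ∧ ((N ∧ ¬N) ∧ S) = False
        (¬G ∧ G) ↔ (M → ¬U) = False
          ¬G ∧ G = False
            ¬G = True
          M → ¬U = True
            ¬U = True
        (N ∧ ¬N) ∧ S = False
          N ∧ ¬N = False
            ¬N = False
The formula evaluates to True.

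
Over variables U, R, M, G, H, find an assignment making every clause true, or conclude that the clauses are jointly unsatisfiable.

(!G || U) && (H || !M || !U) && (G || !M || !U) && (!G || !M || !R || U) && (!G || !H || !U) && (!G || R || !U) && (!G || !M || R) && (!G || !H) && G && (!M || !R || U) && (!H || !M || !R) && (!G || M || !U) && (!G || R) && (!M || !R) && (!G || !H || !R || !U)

The formula is unsatisfiable.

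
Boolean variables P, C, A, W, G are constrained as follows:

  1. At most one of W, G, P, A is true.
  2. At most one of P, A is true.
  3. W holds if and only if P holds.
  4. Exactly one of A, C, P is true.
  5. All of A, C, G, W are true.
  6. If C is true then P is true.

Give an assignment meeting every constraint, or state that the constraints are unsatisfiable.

UNSATISFIABLE

Case C = True:
  (4) with C=T forces A = False.
  Constraint (5) is violated (A=F) — contradiction.
Case C = False:
  Constraint (5) is violated (C=F) — contradiction.
Both cases fail — unsatisfiable.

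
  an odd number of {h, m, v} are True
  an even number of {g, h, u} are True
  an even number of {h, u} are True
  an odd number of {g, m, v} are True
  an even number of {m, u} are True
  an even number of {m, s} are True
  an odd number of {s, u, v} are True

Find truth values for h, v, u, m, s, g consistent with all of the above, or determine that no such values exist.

h: False, v: True, u: False, m: False, s: False, g: False

{h, m, v}: 1 true → odd ✓
{g, h, u}: 0 true → even ✓
{h, u}: 0 true → even ✓
{g, m, v}: 1 true → odd ✓
{m, u}: 0 true → even ✓
{m, s}: 0 true → even ✓
{s, u, v}: 1 true → odd ✓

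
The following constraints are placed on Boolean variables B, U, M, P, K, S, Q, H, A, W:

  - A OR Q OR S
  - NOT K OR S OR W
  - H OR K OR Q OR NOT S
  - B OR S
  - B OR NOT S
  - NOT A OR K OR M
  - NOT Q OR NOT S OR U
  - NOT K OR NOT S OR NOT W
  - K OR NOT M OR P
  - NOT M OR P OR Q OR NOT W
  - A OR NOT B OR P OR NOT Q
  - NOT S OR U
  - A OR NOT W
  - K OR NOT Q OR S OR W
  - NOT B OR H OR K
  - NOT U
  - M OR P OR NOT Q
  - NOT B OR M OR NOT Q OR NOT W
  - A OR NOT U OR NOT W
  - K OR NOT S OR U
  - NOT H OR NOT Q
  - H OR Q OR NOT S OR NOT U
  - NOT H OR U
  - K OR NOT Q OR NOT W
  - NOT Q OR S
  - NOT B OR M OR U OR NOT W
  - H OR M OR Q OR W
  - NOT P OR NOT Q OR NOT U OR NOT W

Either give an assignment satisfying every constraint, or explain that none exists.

B=T, U=F, M=T, P=T, K=T, S=F, Q=F, H=F, A=T, W=T

Unit clause (NOT U) forces U = False.
In (NOT H OR U) only NOT H is left, so H = False.
In (NOT S OR U) only NOT S is left, so S = False.
In (NOT Q OR S) only NOT Q is left, so Q = False.
In (A OR Q OR S) only A is left, so A = True.
In (B OR S) only B is left, so B = True.
In (NOT B OR H OR K) only K is left, so K = True.
In (NOT K OR S OR W) only W is left, so W = True.
In (NOT B OR M OR U OR NOT W) only M is left, so M = True.
In (NOT M OR P OR Q OR NOT W) only P is left, so P = True.
All clauses satisfied.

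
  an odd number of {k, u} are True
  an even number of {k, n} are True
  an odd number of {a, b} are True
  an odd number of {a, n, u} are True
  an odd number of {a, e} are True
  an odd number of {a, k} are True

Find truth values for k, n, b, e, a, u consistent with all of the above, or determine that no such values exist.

k = True, n = True, b = True, e = True, a = False, u = False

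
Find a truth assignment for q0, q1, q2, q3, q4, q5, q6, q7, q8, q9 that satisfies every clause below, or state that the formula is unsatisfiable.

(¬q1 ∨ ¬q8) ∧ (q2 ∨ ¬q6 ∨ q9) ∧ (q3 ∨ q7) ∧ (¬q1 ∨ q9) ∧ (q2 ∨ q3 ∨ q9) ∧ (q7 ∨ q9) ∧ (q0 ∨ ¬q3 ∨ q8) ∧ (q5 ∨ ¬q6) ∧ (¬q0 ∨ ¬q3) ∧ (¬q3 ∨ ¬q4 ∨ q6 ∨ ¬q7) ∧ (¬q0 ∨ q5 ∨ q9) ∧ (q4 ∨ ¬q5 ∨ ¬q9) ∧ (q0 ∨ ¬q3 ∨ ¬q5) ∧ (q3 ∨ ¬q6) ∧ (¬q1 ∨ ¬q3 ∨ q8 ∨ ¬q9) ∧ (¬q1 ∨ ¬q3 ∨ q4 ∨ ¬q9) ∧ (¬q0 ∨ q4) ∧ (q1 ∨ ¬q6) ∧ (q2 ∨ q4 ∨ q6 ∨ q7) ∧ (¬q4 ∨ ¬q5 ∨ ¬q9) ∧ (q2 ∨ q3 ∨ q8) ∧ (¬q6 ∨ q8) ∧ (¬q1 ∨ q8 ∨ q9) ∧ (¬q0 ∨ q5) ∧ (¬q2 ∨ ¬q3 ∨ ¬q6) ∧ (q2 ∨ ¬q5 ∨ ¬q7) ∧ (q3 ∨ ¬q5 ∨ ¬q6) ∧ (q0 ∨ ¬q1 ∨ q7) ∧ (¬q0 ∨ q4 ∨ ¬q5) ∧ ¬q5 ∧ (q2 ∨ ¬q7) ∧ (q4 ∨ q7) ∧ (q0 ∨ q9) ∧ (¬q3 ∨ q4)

Unit clause (¬q5) forces q5 = False.
In (q5 ∨ ¬q6) only ¬q6 is left, so q6 = False.
In (¬q0 ∨ q5) only ¬q0 is left, so q0 = False.
In (q0 ∨ q9) only q9 is left, so q9 = True.
Set q1 = False.
Set q2 = True.
Set q3 = True.
  then (q0 ∨ ¬q3 ∨ q8) forces q8 = True.
  then (¬q3 ∨ q4) forces q4 = True.
  then (¬q3 ∨ ¬q4 ∨ q6 ∨ ¬q7) forces q7 = False.
All clauses satisfied.

q0 = False; q1 = False; q2 = True; q3 = True; q4 = True; q5 = False; q6 = False; q7 = False; q8 = True; q9 = True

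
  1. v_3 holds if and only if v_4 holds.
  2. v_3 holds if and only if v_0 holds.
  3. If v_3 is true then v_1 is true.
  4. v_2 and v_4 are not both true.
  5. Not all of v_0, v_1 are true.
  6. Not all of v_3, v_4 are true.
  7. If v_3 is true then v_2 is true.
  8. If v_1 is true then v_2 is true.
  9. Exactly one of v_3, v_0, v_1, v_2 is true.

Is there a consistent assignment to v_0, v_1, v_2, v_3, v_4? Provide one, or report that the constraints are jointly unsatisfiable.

v_0 = False; v_1 = False; v_2 = True; v_3 = False; v_4 = False

  (1) v_3=F, v_4=F — same ✓
  (2) v_3=F, v_0=F — same ✓
  (3) v_3=F ⇒ v_1: vacuous ✓
  (4) v_2=T, v_4=F — not both ✓
  (5) {v_0, v_1}: 0/2 true — not all ✓
  (6) {v_3, v_4}: 0/2 true — not all ✓
  (7) v_3=F ⇒ v_2: vacuous ✓
  (8) v_1=F ⇒ v_2: vacuous ✓
  (9) {v_3, v_0, v_1, v_2}: 1 true — exactly one ✓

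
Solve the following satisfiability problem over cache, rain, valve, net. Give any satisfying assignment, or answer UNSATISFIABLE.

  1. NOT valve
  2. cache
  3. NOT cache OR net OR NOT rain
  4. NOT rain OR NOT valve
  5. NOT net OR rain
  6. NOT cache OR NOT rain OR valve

Unit clause (NOT valve) forces valve = False.
Unit clause (cache) forces cache = True.
In (NOT cache OR NOT rain OR valve) only NOT rain is left, so rain = False.
In (NOT net OR rain) only NOT net is left, so net = False.
All clauses satisfied.

cache = True, rain = False, valve = False, net = False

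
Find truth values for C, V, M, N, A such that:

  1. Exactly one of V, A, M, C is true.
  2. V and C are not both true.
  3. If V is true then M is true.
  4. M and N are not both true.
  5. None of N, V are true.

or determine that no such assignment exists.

C = False; V = False; M = False; N = False; A = True

  (1) {V, A, M, C}: 1 true — exactly one ✓
  (2) V=F, C=F — not both ✓
  (3) V=F ⇒ M: vacuous ✓
  (4) M=F, N=F — not both ✓
  (5) {N, V}: 0 true — none ✓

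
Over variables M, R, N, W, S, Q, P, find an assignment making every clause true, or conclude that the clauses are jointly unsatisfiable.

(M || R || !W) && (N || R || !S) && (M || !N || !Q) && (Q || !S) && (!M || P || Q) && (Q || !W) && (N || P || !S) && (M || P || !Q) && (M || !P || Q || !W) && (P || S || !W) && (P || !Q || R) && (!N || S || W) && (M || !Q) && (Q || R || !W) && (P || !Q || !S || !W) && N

Unit clause (N) forces N = True.
Try M = False:
  (M || !N || !Q) forces Q = False.
  (Q || !S) forces S = False.
  (Q || !W) forces W = False.
  clause (!N || S || W) is falsified — backtrack.
So M = True.
Set R = True.
Set W = False.
  then (!N || S || W) forces S = True.
  then (Q || !S) forces Q = True.
Set P = True.
All clauses satisfied.

M=T, R=T, N=T, W=F, S=T, Q=T, P=T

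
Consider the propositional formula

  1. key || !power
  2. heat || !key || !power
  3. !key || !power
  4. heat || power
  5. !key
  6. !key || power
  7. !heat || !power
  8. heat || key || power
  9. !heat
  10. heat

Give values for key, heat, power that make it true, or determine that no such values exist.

Case heat = True:
  Clause (!heat) is falsified — contradiction.
Case heat = False:
  Clause (heat) is falsified — contradiction.
Both cases fail, so the formula is unsatisfiable.

Unsatisfiable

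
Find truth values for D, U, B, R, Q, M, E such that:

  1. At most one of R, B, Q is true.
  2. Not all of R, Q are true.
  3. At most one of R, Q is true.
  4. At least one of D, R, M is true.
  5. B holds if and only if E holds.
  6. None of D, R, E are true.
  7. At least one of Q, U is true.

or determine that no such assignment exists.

D: False; U: False; B: False; R: False; Q: True; M: True; E: False

  (1) {R, B, Q}: 1 true — at most one ✓
  (2) {R, Q}: 1/2 true — not all ✓
  (3) {R, Q}: 1 true — at most one ✓
  (4) {D, R, M}: 1 true — at least one ✓
  (5) B=F, E=F — same ✓
  (6) {D, R, E}: 0 true — none ✓
  (7) {Q, U}: 1 true — at least one ✓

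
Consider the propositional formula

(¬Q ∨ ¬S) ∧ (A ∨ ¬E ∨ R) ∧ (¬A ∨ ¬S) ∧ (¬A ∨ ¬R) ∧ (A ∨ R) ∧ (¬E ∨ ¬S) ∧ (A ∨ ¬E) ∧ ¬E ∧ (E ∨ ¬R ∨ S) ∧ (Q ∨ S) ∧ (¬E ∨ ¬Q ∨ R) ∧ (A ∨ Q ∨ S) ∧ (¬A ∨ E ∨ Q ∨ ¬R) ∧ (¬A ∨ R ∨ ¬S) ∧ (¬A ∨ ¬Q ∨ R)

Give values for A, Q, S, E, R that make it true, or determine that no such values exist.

Unit clause (¬E) forces E = False.
Try A = True:
  (¬A ∨ ¬S) forces S = False.
  (¬A ∨ ¬R) forces R = False.
  (Q ∨ S) forces Q = True.
  clause (¬A ∨ ¬Q ∨ R) is falsified — backtrack.
So A = False.
  then (A ∨ R) forces R = True.
  then (E ∨ ¬R ∨ S) forces S = True.
  then (¬Q ∨ ¬S) forces Q = False.
All clauses satisfied.

A=F; Q=F; S=T; E=F; R=T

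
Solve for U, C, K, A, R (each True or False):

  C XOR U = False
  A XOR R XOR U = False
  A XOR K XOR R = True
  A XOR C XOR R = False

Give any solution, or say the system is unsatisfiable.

U=T, C=T, K=F, A=T, R=F

C XOR U = T XOR T = False ✓
A XOR R XOR U = T XOR F XOR T = False ✓
A XOR K XOR R = T XOR F XOR F = True ✓
A XOR C XOR R = T XOR T XOR F = False ✓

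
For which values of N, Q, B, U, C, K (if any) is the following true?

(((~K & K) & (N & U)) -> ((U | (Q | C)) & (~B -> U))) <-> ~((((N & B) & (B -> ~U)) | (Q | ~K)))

N = True, Q = False, B = False, U = True, C = False, K = True

  (((~K & K) & (N & U)) -> ((U | (Q | C)) & (~B -> U))) <-> ~((((N & B) & (B -> ~U)) | (Q | ~K))) = True
    ((~K & K) & (N & U)) -> ((U | (Q | C)) & (~B -> U)) = True
      (~K & K) & (N & U) = False
        ~K & K = False
          ~K = False
        N & U = True
      (U | (Q | C)) & (~B -> U) = True
        U | (Q | C) = True
          Q | C = False
        ~B -> U = True
          ~B = True
    ~((((N & B) & (B -> ~U)) | (Q | ~K))) = True
      ((N & B) & (B -> ~U)) | (Q | ~K) = False
        (N & B) & (B -> ~U) = False
          N & B = False
          B -> ~U = True
            ~U = False
        Q | ~K = False
          ~K = False
The formula evaluates to True.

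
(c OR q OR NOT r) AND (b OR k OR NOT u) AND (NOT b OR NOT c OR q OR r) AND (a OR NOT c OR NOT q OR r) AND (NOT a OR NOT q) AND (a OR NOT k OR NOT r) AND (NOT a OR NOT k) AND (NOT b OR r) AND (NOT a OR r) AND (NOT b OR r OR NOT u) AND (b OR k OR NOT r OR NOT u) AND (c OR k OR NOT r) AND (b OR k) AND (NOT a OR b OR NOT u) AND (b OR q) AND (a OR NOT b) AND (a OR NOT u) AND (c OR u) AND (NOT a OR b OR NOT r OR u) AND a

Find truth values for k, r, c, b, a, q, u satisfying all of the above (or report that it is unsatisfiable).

Unit clause (a) forces a = True.
In (NOT a OR NOT q) only NOT q is left, so q = False.
In (NOT a OR NOT k) only NOT k is left, so k = False.
In (NOT a OR r) only r is left, so r = True.
In (c OR k OR NOT r) only c is left, so c = True.
In (b OR k) only b is left, so b = True.
Set u = False.
All clauses satisfied.

k = False, r = True, c = True, b = True, a = True, q = False, u = False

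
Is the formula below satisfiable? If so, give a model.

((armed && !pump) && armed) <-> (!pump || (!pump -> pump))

armed = True; pump = False

  ((armed && !pump) && armed) <-> (!pump || (!pump -> pump)) = True
    (armed && !pump) && armed = True
      armed && !pump = True
        !pump = True
    !pump || (!pump -> pump) = True
      !pump = True
      !pump -> pump = False
        !pump = True
The formula evaluates to True.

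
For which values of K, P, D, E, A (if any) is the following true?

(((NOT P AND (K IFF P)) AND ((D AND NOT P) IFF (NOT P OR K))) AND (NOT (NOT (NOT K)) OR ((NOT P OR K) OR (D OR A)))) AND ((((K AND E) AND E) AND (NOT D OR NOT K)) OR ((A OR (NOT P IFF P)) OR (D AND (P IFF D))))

K = False, P = False, D = True, E = False, A = True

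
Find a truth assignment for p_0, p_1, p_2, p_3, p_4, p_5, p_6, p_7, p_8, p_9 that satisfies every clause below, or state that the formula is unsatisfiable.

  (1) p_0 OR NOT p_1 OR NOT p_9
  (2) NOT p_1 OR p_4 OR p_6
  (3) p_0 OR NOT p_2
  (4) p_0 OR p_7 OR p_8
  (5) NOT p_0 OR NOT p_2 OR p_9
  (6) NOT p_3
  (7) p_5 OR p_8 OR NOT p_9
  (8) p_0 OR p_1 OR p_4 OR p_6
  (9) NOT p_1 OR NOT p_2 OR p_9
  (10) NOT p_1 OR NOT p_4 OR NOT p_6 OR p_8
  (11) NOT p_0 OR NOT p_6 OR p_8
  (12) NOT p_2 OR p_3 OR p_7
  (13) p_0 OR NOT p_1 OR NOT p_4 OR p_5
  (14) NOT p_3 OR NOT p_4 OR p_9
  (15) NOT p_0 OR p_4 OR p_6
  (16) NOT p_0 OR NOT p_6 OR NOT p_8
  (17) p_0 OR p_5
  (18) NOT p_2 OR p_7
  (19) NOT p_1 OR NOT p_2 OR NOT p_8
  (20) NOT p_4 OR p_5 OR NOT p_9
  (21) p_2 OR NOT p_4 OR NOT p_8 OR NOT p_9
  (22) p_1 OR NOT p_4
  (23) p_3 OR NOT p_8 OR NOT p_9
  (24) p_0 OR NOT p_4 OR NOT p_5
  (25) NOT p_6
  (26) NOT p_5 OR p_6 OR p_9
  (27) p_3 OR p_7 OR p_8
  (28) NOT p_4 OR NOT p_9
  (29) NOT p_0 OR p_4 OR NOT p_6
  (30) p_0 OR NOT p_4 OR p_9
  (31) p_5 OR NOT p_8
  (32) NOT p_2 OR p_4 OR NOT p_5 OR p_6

Unit clause (NOT p_3) forces p_3 = False.
Unit clause (NOT p_6) forces p_6 = False.
Try p_0 = False:
  (p_0 OR NOT p_2) forces p_2 = False.
  (p_0 OR p_5) forces p_5 = True.
  (p_0 OR NOT p_4 OR NOT p_5) forces p_4 = False.
  (NOT p_1 OR p_4 OR p_6) forces p_1 = False.
  clause (p_0 OR p_1 OR p_4 OR p_6) is falsified — backtrack.
So p_0 = True.
  then (NOT p_0 OR p_4 OR p_6) forces p_4 = True.
  then (p_1 OR NOT p_4) forces p_1 = True.
  then (NOT p_4 OR NOT p_9) forces p_9 = False.
  then (NOT p_0 OR NOT p_2 OR p_9) forces p_2 = False.
  then (NOT p_5 OR p_6 OR p_9) forces p_5 = False.
  then (p_5 OR NOT p_8) forces p_8 = False.
  then (p_3 OR p_7 OR p_8) forces p_7 = True.
All clauses satisfied.

p_0 = True, p_1 = True, p_2 = False, p_3 = False, p_4 = True, p_5 = False, p_6 = False, p_7 = True, p_8 = False, p_9 = False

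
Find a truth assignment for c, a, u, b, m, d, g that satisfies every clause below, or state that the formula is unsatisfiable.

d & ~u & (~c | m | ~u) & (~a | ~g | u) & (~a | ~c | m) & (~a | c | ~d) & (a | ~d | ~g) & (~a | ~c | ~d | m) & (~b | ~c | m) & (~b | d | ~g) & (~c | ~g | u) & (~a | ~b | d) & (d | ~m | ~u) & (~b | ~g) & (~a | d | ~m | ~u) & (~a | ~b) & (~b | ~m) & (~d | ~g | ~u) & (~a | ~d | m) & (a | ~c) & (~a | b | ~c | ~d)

c = False; a = False; u = False; b = False; m = True; d = True; g = False

Unit clause (d) forces d = True.
Unit clause (~u) forces u = False.
Try c = True:
  (~c | ~g | u) forces g = False.
  (a | ~c) forces a = True.
  (~a | ~c | m) forces m = True.
  (~a | ~b) forces b = False.
  clause (~a | b | ~c | ~d) is falsified — backtrack.
So c = False.
  then (~a | c | ~d) forces a = False.
  then (a | ~d | ~g) forces g = False.
Set b = False.
Set m = True.
All clauses satisfied.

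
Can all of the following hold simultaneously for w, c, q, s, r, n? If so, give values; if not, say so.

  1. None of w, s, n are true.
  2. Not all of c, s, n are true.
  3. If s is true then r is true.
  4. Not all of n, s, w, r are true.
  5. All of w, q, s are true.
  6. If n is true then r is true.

Case w = True:
  Constraint (1) is violated (w=T) — contradiction.
Case w = False:
  Constraint (5) is violated (w=F) — contradiction.
Both cases fail — unsatisfiable.

Unsatisfiable — no assignment works.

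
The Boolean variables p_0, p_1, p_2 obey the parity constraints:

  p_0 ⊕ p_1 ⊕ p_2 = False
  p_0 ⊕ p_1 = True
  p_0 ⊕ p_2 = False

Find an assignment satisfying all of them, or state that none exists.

p_0 = True; p_1 = False; p_2 = True

p_0 ⊕ p_1 ⊕ p_2 = T ⊕ F ⊕ T = False ✓
p_0 ⊕ p_1 = T ⊕ F = True ✓
p_0 ⊕ p_2 = T ⊕ T = False ✓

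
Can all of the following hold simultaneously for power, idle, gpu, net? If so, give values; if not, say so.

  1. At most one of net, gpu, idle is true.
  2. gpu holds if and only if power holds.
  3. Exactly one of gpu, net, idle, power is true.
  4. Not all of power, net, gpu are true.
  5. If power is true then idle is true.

power: False, idle: False, gpu: False, net: True

  (1) {net, gpu, idle}: 1 true — at most one ✓
  (2) gpu=F, power=F — same ✓
  (3) {gpu, net, idle, power}: 1 true — exactly one ✓
  (4) {power, net, gpu}: 1/3 true — not all ✓
  (5) power=F ⇒ idle: vacuous ✓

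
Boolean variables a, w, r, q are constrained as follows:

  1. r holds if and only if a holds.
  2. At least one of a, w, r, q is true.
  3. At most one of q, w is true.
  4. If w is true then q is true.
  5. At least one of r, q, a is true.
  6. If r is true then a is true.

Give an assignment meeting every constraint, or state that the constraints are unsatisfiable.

a = False; w = False; r = False; q = True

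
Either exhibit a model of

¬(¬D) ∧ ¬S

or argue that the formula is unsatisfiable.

D = True; S = False

  ¬(¬D) = True
    ¬D = False
  ¬S = True
Both conjuncts True, so the formula holds.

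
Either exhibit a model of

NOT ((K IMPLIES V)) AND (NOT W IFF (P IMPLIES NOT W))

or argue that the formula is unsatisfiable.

K = True, P = True, W = False, V = False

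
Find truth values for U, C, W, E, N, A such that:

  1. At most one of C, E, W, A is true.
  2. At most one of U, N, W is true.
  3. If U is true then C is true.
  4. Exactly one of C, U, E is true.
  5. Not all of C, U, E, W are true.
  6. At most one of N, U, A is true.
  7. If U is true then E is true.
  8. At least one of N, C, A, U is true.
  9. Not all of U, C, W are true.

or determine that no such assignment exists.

U=F; C=T; W=F; E=F; N=F; A=F

  (1) {C, E, W, A}: 1 true — at most one ✓
  (2) {U, N, W}: 0 true — at most one ✓
  (3) U=F ⇒ C: vacuous ✓
  (4) {C, U, E}: 1 true — exactly one ✓
  (5) {C, U, E, W}: 1/4 true — not all ✓
  (6) {N, U, A}: 0 true — at most one ✓
  (7) U=F ⇒ E: vacuous ✓
  (8) {N, C, A, U}: 1 true — at least one ✓
  (9) {U, C, W}: 1/3 true — not all ✓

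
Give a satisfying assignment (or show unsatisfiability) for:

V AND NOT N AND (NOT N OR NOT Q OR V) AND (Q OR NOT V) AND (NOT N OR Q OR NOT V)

Unit clause (V) forces V = True.
Unit clause (NOT N) forces N = False.
In (Q OR NOT V) only Q is left, so Q = True.
Check each clause:
  (V): V holds.
  (NOT N): NOT N holds.
  (NOT N OR NOT Q OR V): NOT N holds.
  (Q OR NOT V): Q holds.
  (NOT N OR Q OR NOT V): NOT N holds.
All clauses satisfied.

Q = True; V = True; N = False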